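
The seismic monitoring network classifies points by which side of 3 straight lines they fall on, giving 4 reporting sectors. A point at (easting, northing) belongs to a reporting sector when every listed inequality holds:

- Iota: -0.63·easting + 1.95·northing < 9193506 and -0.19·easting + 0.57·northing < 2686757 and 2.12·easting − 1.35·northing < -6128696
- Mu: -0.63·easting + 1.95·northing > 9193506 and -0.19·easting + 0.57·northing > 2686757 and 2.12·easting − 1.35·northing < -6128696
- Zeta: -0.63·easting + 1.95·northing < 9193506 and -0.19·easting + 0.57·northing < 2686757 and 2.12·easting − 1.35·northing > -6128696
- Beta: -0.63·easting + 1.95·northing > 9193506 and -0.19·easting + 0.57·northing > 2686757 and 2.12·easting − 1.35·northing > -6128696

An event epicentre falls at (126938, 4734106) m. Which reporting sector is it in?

-0.63·126938 + 1.95·4734106 = 9151535.760, which is < 9193506
-0.19·126938 + 0.57·4734106 = 2674322.200, which is < 2686757
2.12·126938 − 1.35·4734106 = -6121934.540, which is > -6128696
This sign pattern matches Zeta.

Zeta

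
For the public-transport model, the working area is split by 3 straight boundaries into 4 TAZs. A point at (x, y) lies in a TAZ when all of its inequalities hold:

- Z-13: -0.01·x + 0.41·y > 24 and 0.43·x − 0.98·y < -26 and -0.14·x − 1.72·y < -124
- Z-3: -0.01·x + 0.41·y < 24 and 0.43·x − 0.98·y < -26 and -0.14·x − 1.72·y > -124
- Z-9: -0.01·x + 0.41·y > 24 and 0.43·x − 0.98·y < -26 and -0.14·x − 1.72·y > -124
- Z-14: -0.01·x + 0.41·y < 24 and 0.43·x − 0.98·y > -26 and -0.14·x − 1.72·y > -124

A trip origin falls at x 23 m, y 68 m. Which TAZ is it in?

-0.01·23 + 0.41·68 = 27.650, which is > 24
0.43·23 − 0.98·68 = -56.750, which is < -26
-0.14·23 − 1.72·68 = -120.180, which is > -124
This sign pattern matches Z-9.

Z-9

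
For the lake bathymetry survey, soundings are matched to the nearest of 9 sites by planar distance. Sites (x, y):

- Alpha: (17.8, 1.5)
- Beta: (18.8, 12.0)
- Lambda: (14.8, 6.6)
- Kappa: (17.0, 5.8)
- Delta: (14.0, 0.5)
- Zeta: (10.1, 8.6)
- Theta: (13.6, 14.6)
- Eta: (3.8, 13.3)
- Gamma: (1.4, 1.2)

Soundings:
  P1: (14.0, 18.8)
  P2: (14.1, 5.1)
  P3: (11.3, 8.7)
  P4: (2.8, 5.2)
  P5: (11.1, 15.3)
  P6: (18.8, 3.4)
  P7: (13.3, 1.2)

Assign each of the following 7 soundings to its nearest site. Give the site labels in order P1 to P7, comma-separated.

P1 → Theta (d²=17.80)
P2 → Lambda (d²=2.74)
P3 → Zeta (d²=1.45)
P4 → Gamma (d²=17.96)
P5 → Theta (d²=6.74)
P6 → Alpha (d²=4.61)
P7 → Delta (d²=0.98)

Theta, Lambda, Zeta, Gamma, Theta, Alpha, Delta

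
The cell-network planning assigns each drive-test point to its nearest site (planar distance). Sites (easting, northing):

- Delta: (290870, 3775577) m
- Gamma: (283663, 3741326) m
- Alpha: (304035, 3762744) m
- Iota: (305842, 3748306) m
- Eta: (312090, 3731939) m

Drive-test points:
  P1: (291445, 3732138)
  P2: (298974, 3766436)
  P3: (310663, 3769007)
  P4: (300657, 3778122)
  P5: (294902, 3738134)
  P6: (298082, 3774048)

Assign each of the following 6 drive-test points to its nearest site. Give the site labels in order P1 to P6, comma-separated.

P1 → Gamma (d²=144978868.00)
P2 → Alpha (d²=39244585.00)
P3 → Alpha (d²=83155553.00)
P4 → Delta (d²=102262394.00)
P5 → Gamma (d²=136503985.00)
P6 → Delta (d²=54350785.00)

Gamma, Alpha, Alpha, Delta, Gamma, Delta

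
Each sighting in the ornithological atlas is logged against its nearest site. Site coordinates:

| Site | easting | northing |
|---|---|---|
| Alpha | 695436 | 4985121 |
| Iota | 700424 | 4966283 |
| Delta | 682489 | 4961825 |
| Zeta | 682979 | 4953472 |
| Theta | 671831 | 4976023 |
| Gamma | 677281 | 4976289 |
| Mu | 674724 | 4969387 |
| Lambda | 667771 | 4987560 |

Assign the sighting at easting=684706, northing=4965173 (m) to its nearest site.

Delta

Squared distances to each site:
Alpha: 513055604.000; Iota: 248287624.000; Delta: 16124193.000; Zeta: 139895930.000; Theta: 283488125.000; Gamma: 178696081.000; Mu: 117398120.000; Lambda: 787971994.000.
Minimum at Delta.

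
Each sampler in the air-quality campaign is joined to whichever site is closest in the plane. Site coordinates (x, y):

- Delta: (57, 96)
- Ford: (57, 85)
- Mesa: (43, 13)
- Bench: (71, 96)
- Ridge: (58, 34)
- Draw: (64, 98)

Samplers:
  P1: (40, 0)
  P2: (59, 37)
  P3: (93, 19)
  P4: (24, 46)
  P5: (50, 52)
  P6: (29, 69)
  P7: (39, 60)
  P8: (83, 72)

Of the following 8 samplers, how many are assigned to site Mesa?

P1 → Mesa
P2 → Ridge
P3 → Ridge
P4 → Ridge
P5 → Ridge
P6 → Ford
P7 → Ford
P8 → Bench
1 of the 8 goes to Mesa.

1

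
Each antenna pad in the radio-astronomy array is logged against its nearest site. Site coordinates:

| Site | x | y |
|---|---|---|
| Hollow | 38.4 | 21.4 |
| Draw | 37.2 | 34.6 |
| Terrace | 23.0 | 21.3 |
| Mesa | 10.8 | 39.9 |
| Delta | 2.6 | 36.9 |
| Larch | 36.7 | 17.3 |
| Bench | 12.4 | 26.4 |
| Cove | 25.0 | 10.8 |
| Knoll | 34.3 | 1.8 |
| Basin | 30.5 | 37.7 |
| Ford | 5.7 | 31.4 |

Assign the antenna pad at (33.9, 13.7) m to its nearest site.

Larch

Squared distances to each site:
Hollow: 79.540; Draw: 447.700; Terrace: 176.570; Mesa: 1220.050; Delta: 1517.930; Larch: 20.800; Bench: 623.540; Cove: 87.620; Knoll: 141.770; Basin: 587.560; Ford: 1108.530.
Minimum at Larch.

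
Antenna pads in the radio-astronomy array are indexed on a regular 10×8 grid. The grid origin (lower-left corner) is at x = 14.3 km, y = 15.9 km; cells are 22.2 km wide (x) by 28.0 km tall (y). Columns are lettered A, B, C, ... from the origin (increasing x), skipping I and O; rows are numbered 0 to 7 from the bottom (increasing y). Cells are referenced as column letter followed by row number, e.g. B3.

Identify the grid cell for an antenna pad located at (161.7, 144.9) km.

Column index: ⌊(161.7 − 14.3) / 22.2⌋ = ⌊6.640⌋ = 6 → column G
Row offset from origin: ⌊(144.9 − 15.9) / 28.0⌋ = ⌊4.607⌋ = 4 → row 4

G4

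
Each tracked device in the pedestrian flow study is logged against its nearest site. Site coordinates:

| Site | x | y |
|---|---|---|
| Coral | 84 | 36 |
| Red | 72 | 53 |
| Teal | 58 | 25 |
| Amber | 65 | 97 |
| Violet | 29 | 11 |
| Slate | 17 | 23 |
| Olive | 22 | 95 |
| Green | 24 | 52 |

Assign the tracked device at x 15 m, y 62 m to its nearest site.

Squared distances to each site:
Coral: 5437.000; Red: 3330.000; Teal: 3218.000; Amber: 3725.000; Violet: 2797.000; Slate: 1525.000; Olive: 1138.000; Green: 181.000.
Minimum at Green.

Green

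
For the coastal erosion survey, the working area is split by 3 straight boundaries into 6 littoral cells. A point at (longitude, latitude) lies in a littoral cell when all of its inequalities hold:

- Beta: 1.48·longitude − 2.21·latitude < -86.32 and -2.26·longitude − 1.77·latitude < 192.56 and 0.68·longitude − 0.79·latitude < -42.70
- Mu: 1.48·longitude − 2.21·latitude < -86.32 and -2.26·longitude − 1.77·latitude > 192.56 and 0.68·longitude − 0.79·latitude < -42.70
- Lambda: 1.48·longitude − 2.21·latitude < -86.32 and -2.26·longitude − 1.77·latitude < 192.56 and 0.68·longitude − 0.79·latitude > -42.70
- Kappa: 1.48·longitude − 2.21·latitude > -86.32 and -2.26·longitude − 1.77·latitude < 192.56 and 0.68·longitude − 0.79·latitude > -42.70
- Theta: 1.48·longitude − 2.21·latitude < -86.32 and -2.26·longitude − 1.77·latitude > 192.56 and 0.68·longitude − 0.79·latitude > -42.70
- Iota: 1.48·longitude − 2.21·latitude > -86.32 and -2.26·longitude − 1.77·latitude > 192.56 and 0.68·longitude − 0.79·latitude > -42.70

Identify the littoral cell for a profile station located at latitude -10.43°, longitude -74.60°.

Lambda

1.48·-74.60 − 2.21·-10.43 = -87.358, which is < -86.32
-2.26·-74.60 − 1.77·-10.43 = 187.057, which is < 192.56
0.68·-74.60 − 0.79·-10.43 = -42.488, which is > -42.70
This sign pattern matches Lambda.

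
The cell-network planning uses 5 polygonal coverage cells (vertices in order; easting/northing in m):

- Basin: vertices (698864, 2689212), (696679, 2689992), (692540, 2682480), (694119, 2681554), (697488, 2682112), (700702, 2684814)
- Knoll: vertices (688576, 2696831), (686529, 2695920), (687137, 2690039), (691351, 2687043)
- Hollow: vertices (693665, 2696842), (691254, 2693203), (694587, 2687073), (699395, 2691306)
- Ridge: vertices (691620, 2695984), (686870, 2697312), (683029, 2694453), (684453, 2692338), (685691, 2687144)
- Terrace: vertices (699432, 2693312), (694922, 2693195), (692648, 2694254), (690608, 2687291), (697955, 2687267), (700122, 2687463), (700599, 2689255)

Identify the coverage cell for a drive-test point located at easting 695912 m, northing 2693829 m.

Hollow

Cast a ray rightward from (695912, 2693829). For each polygon, the edges (by vertex number in listed order) whose endpoints lie on opposite sides of northing = 2693829, where each meets that height, and whether that is right or left of the point:
Basin: no edge straddles that height → 0 crossings.
Knoll: 2–3 at easting≈686745.2 (left), 4–1 at easting≈689427.1 (left) → 0 crossings.
Hollow: 1–2 at easting≈691668.8 (left), 4–1 at easting≈696783.6 (right) → 1 crossing.
Ridge: 3–4 at easting≈683449.1 (left), 5–1 at easting≈690174.6 (left) → 0 crossings.
Terrace: 2–3 at easting≈693560.6 (left), 3–4 at easting≈692523.5 (left) → 0 crossings.
Only Hollow has an odd count, so the point is inside Hollow.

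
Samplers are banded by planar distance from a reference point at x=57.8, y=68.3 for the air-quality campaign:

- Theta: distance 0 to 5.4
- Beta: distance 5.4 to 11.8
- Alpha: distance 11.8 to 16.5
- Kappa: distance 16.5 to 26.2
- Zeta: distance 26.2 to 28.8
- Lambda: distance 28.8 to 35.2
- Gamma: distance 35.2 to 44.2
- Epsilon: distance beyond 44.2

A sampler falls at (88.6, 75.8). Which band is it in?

Lambda

Distance = √((88.6−57.8)² + (75.8−68.3)²) = √(948.640 + 56.250) = 31.700.
28.8 ≤ 31.700 < 35.2 → Lambda.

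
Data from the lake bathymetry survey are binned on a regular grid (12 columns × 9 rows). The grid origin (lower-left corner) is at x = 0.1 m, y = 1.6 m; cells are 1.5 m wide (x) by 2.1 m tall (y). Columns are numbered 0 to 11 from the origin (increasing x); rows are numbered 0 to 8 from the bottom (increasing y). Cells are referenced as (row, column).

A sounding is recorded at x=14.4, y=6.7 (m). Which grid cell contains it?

(2, 9)

Column index: ⌊(14.4 − 0.1) / 1.5⌋ = ⌊9.533⌋ = 9
Row offset from origin: ⌊(6.7 − 1.6) / 2.1⌋ = ⌊2.429⌋ = 2 → row 2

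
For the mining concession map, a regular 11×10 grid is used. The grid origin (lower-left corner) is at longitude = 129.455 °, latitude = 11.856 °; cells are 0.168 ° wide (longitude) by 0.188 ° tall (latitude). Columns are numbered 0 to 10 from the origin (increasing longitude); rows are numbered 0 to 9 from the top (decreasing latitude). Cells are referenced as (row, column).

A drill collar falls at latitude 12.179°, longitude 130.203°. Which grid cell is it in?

Column index: ⌊(130.203 − 129.455) / 0.168⌋ = ⌊4.452⌋ = 4
Row offset from origin: ⌊(12.179 − 11.856) / 0.188⌋ = ⌊1.718⌋ = 1 → row 8 (counted from top)

(8, 4)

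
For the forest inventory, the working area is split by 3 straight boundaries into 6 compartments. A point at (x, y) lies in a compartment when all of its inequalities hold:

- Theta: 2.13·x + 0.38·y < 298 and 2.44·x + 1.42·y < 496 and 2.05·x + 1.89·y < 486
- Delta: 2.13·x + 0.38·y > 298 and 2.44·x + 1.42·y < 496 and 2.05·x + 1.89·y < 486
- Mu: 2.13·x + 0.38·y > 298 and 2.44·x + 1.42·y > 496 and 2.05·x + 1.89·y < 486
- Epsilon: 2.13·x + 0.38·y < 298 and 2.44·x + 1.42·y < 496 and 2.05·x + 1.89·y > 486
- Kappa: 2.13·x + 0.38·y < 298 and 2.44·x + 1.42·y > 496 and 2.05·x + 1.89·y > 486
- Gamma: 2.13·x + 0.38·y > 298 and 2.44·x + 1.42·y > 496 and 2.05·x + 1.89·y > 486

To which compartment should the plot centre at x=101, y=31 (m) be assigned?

2.13·101 + 0.38·31 = 226.910, which is < 298
2.44·101 + 1.42·31 = 290.460, which is < 496
2.05·101 + 1.89·31 = 265.640, which is < 486
This sign pattern matches Theta.

Theta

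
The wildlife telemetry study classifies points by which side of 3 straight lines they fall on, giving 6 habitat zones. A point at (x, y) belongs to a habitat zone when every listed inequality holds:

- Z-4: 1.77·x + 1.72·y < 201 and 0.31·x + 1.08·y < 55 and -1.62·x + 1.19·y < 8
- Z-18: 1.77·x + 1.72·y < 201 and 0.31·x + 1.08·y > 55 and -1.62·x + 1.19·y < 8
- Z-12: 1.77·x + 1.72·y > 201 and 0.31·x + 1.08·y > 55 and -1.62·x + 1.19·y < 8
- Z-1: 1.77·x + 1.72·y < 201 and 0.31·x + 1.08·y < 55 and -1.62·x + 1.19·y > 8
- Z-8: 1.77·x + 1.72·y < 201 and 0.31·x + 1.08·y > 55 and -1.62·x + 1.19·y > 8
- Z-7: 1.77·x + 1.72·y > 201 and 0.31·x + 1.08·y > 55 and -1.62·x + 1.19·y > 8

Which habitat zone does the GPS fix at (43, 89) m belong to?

Z-7

1.77·43 + 1.72·89 = 229.190, which is > 201
0.31·43 + 1.08·89 = 109.450, which is > 55
-1.62·43 + 1.19·89 = 36.250, which is > 8
This sign pattern matches Z-7.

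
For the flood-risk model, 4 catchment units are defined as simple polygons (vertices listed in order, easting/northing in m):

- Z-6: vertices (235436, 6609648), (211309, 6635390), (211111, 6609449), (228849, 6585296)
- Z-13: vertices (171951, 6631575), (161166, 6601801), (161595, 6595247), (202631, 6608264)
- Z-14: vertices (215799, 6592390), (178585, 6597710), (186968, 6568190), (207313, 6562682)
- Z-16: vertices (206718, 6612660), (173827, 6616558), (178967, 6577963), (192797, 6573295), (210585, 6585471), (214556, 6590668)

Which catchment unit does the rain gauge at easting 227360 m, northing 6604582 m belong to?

Cast a ray rightward from (227360, 6604582). For each polygon, the edges (by vertex number in listed order) whose endpoints lie on opposite sides of northing = 6604582, where each meets that height, and whether that is right or left of the point:
Z-6: 3–4 at easting≈214685.3 (left), 4–1 at easting≈234065.7 (right) → 1 crossing.
Z-13: 1–2 at easting≈162173.4 (left), 3–4 at easting≈191023.5 (left) → 0 crossings.
Z-14: no edge straddles that height → 0 crossings.
Z-16: 2–3 at easting≈175421.9 (left), 6–1 at easting≈209597.0 (left) → 0 crossings.
Only Z-6 has an odd count, so the point is inside Z-6.

Z-6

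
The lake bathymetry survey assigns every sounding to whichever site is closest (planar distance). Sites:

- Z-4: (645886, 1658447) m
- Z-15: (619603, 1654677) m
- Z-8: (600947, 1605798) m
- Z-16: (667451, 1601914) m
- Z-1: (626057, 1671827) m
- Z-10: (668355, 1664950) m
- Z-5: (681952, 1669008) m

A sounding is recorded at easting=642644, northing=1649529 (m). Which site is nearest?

Squared distances to each site:
Z-4: 90041288.000; Z-15: 557389585.000; Z-8: 3651040170.000; Z-16: 2882575474.000; Z-1: 772329373.000; Z-10: 898862762.000; Z-5: 1924550305.000.
Minimum at Z-4.

Z-4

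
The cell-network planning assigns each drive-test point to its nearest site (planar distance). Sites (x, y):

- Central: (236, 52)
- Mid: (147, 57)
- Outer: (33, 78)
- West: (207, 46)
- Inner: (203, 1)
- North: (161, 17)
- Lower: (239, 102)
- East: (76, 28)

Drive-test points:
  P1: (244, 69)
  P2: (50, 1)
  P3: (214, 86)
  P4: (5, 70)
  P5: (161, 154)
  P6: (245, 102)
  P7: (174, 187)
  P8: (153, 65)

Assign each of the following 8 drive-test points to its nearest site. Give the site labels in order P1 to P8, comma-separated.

Central, East, Lower, Outer, Lower, Lower, Lower, Mid

P1 → Central (d²=353.00)
P2 → East (d²=1405.00)
P3 → Lower (d²=881.00)
P4 → Outer (d²=848.00)
P5 → Lower (d²=8788.00)
P6 → Lower (d²=36.00)
P7 → Lower (d²=11450.00)
P8 → Mid (d²=100.00)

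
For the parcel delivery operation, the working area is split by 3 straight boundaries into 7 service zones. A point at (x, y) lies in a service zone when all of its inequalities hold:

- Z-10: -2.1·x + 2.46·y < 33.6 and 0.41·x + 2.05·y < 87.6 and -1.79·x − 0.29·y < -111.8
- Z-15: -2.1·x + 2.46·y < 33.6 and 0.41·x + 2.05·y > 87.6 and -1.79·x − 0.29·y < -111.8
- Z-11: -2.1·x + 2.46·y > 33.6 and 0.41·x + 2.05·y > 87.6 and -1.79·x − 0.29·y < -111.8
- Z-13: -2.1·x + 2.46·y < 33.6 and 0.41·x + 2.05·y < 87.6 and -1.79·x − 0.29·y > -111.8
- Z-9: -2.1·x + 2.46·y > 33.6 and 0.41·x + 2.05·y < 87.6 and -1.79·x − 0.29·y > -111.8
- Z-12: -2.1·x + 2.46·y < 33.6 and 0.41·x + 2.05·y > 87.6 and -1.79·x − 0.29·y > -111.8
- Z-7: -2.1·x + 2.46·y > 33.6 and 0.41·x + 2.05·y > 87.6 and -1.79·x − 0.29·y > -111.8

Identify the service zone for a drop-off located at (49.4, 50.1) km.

Z-12

-2.1·49.4 + 2.46·50.1 = 19.506, which is < 33.6
0.41·49.4 + 2.05·50.1 = 122.959, which is > 87.6
-1.79·49.4 − 0.29·50.1 = -102.955, which is > -111.8
This sign pattern matches Z-12.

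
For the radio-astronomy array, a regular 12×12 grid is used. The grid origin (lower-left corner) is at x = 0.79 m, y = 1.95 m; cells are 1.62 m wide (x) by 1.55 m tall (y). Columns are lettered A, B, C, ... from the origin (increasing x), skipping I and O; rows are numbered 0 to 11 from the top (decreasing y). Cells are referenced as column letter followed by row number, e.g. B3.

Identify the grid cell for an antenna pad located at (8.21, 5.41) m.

Column index: ⌊(8.21 − 0.79) / 1.62⌋ = ⌊4.580⌋ = 4 → column E
Row offset from origin: ⌊(5.41 − 1.95) / 1.55⌋ = ⌊2.232⌋ = 2 → row 9 (counted from top)

E9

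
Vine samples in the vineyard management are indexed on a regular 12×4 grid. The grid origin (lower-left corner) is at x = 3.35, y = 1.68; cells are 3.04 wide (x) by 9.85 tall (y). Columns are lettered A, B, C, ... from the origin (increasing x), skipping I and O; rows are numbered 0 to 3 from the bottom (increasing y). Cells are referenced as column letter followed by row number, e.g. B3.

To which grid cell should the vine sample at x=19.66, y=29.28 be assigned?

F2

Column index: ⌊(19.66 − 3.35) / 3.04⌋ = ⌊5.365⌋ = 5 → column F
Row offset from origin: ⌊(29.28 − 1.68) / 9.85⌋ = ⌊2.802⌋ = 2 → row 2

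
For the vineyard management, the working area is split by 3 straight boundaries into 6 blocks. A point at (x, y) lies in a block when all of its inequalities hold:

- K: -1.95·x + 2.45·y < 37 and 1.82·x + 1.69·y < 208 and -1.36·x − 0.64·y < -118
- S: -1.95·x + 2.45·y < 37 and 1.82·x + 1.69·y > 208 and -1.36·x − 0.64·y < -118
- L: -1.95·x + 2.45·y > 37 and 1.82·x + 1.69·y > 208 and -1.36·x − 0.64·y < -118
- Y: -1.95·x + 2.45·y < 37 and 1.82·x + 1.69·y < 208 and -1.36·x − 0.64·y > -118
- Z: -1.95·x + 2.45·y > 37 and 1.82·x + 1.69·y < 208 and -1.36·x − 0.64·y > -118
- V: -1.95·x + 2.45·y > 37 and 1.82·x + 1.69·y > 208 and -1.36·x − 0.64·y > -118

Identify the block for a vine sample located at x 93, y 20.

-1.95·93 + 2.45·20 = -132.350, which is < 37
1.82·93 + 1.69·20 = 203.060, which is < 208
-1.36·93 − 0.64·20 = -139.280, which is < -118
This sign pattern matches K.

K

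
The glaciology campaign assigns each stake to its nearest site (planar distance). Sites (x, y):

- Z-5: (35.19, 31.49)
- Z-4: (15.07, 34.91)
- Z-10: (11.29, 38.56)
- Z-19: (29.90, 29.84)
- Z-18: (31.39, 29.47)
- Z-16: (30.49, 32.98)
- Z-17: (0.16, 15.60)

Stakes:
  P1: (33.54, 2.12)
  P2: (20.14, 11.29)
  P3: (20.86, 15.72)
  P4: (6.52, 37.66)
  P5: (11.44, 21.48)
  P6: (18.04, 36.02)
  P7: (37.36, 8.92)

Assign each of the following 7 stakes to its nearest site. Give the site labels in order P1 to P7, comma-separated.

P1 → Z-18 (d²=752.64)
P2 → Z-17 (d²=417.78)
P3 → Z-19 (d²=281.10)
P4 → Z-10 (d²=23.56)
P5 → Z-17 (d²=161.81)
P6 → Z-4 (d²=10.05)
P7 → Z-18 (d²=457.94)

Z-18, Z-17, Z-19, Z-10, Z-17, Z-4, Z-18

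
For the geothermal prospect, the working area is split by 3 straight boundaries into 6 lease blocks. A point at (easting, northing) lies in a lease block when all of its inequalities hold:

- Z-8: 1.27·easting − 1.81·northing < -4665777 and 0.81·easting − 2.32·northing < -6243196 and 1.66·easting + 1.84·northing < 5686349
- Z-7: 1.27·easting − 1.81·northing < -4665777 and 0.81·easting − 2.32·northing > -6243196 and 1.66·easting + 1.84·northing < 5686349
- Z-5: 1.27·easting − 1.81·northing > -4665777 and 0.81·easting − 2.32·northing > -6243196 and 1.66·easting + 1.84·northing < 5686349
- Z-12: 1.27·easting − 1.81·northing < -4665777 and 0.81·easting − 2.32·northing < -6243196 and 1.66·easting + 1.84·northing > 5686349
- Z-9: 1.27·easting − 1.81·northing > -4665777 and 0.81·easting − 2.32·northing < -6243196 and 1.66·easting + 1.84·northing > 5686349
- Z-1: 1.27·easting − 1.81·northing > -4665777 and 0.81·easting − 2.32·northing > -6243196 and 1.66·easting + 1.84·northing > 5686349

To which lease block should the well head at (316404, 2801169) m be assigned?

1.27·316404 − 1.81·2801169 = -4668282.810, which is < -4665777
0.81·316404 − 2.32·2801169 = -6242424.840, which is > -6243196
1.66·316404 + 1.84·2801169 = 5679381.600, which is < 5686349
This sign pattern matches Z-7.

Z-7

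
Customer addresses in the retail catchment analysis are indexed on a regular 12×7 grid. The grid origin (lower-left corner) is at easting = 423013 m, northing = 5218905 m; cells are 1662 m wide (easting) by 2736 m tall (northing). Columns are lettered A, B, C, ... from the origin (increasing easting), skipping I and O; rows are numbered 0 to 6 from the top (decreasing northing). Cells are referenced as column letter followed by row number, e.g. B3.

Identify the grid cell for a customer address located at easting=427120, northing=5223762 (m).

Column index: ⌊(427120 − 423013) / 1662⌋ = ⌊2.471⌋ = 2 → column C
Row offset from origin: ⌊(5223762 − 5218905) / 2736⌋ = ⌊1.775⌋ = 1 → row 5 (counted from top)

C5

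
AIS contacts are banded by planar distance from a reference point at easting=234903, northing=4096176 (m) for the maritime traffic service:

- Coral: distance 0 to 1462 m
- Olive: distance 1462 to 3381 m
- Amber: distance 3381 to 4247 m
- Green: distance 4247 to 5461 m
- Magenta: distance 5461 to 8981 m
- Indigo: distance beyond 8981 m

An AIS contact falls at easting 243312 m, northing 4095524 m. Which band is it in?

Distance = √((243312−234903)² + (4095524−4096176)²) = √(70711281.000 + 425104.000) = 8434.239 m.
5461 ≤ 8434.239 < 8981 → Magenta.

Magenta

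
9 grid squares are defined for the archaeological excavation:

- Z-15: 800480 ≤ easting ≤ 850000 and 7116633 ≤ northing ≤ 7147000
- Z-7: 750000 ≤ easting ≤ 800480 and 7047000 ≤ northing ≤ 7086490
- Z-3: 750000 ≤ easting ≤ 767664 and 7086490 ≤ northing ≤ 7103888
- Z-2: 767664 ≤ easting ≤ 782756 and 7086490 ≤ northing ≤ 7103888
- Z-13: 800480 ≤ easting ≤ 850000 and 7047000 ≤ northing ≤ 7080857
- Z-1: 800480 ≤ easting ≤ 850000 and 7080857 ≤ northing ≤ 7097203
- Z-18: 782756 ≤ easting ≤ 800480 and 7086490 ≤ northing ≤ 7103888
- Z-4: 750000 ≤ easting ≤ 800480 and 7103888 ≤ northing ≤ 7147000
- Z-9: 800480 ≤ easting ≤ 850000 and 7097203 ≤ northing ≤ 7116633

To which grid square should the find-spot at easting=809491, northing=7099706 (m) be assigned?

The point has easting = 809491 and northing = 7099706.
Only Z-9 satisfies 800480 ≤ easting ≤ 850000 and 7097203 ≤ northing ≤ 7116633.

Z-9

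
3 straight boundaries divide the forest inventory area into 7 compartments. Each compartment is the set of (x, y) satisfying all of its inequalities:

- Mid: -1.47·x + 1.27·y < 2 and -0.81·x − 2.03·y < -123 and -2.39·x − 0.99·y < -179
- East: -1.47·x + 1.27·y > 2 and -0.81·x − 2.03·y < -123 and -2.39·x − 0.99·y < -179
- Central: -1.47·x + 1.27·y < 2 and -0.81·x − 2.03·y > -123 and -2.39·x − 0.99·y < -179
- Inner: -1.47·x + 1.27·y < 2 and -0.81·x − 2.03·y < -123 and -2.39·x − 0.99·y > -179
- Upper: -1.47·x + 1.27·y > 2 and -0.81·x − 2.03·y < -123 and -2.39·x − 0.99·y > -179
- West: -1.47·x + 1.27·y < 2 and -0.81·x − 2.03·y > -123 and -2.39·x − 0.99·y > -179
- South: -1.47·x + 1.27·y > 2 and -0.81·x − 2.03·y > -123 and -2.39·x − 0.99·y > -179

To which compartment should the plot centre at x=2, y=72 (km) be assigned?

Upper

-1.47·2 + 1.27·72 = 88.500, which is > 2
-0.81·2 − 2.03·72 = -147.780, which is < -123
-2.39·2 − 0.99·72 = -76.060, which is > -179
This sign pattern matches Upper.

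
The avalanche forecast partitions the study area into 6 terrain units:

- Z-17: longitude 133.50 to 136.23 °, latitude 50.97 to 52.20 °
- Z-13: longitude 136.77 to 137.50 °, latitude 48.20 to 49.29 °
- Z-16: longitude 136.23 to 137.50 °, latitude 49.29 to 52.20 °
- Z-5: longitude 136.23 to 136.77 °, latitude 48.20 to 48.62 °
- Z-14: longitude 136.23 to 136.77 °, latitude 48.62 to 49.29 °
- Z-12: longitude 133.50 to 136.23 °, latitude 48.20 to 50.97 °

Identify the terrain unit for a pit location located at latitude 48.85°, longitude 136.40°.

Z-14

The point has longitude = 136.40 and latitude = 48.85.
Only Z-14 satisfies 136.23 ≤ longitude ≤ 136.77 and 48.62 ≤ latitude ≤ 49.29.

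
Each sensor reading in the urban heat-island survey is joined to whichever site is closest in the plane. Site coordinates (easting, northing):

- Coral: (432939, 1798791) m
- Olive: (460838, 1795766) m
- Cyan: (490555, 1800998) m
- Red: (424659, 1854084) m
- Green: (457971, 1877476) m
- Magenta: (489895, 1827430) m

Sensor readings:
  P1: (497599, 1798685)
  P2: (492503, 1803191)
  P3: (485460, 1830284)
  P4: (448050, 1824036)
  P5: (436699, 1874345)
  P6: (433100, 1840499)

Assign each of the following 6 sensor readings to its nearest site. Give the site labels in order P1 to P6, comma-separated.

Cyan, Cyan, Magenta, Coral, Green, Red

P1 → Cyan (d²=54967905.00)
P2 → Cyan (d²=8603953.00)
P3 → Magenta (d²=27814541.00)
P4 → Coral (d²=865652346.00)
P5 → Green (d²=462301145.00)
P6 → Red (d²=255802706.00)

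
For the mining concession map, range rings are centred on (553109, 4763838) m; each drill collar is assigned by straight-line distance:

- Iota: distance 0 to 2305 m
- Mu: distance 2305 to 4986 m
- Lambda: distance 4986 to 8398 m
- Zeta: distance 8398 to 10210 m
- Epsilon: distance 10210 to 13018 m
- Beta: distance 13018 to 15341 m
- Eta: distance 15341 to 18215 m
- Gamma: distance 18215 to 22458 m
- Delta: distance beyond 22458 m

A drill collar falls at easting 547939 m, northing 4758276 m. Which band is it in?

Distance = √((547939−553109)² + (4758276−4763838)²) = √(26728900.000 + 30935844.000) = 7593.731 m.
4986 ≤ 7593.731 < 8398 → Lambda.

Lambda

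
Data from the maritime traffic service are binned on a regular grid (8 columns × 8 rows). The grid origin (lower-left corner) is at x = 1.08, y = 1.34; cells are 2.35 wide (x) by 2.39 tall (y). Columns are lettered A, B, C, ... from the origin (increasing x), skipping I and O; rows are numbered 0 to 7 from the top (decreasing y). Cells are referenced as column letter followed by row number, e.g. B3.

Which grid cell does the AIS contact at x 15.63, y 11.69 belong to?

G3

Column index: ⌊(15.63 − 1.08) / 2.35⌋ = ⌊6.191⌋ = 6 → column G
Row offset from origin: ⌊(11.69 − 1.34) / 2.39⌋ = ⌊4.331⌋ = 4 → row 3 (counted from top)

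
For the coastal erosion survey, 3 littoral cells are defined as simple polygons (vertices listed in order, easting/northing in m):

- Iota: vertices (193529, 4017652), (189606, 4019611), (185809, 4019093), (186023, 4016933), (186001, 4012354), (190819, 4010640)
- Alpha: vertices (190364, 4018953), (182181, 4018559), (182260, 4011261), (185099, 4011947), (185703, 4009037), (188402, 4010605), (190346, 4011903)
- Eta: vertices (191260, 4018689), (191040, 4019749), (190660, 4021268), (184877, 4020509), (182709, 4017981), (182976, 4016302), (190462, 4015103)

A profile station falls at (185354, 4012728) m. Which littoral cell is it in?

Cast a ray rightward from (185354, 4012728). For each polygon, the edges (by vertex number in listed order) whose endpoints lie on opposite sides of northing = 4012728, where each meets that height, and whether that is right or left of the point:
Iota: 4–5 at easting≈186002.8 (right), 6–1 at easting≈191626.0 (right) → 2 crossings.
Alpha: 2–3 at easting≈182244.1 (left), 7–1 at easting≈190348.1 (right) → 1 crossing.
Eta: no edge straddles that height → 0 crossings.
Only Alpha has an odd count, so the point is inside Alpha.

Alpha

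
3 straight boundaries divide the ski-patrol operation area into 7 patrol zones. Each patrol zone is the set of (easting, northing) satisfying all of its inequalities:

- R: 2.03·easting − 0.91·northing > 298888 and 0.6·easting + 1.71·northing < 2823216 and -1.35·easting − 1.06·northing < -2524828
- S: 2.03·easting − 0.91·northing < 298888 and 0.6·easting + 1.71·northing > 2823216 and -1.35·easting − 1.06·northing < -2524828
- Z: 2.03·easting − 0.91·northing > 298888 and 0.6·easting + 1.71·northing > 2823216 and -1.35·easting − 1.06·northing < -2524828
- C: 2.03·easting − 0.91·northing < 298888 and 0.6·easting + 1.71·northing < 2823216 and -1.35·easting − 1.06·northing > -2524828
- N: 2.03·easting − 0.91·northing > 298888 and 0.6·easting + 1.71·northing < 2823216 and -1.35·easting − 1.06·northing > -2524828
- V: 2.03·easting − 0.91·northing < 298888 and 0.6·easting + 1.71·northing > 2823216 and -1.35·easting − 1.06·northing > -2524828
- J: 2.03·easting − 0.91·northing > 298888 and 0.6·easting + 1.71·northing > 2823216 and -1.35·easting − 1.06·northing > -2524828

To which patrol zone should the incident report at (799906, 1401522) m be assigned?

2.03·799906 − 0.91·1401522 = 348424.160, which is > 298888
0.6·799906 + 1.71·1401522 = 2876546.220, which is > 2823216
-1.35·799906 − 1.06·1401522 = -2565486.420, which is < -2524828
This sign pattern matches Z.

Z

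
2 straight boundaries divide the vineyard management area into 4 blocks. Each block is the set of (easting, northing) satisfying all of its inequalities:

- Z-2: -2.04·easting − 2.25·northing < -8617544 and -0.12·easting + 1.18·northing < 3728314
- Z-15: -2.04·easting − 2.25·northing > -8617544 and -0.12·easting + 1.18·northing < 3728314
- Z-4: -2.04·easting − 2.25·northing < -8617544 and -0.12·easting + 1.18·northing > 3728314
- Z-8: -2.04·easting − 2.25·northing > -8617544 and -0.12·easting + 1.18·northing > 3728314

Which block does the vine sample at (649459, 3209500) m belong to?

Z-15

-2.04·649459 − 2.25·3209500 = -8546271.360, which is > -8617544
-0.12·649459 + 1.18·3209500 = 3709274.920, which is < 3728314
This sign pattern matches Z-15.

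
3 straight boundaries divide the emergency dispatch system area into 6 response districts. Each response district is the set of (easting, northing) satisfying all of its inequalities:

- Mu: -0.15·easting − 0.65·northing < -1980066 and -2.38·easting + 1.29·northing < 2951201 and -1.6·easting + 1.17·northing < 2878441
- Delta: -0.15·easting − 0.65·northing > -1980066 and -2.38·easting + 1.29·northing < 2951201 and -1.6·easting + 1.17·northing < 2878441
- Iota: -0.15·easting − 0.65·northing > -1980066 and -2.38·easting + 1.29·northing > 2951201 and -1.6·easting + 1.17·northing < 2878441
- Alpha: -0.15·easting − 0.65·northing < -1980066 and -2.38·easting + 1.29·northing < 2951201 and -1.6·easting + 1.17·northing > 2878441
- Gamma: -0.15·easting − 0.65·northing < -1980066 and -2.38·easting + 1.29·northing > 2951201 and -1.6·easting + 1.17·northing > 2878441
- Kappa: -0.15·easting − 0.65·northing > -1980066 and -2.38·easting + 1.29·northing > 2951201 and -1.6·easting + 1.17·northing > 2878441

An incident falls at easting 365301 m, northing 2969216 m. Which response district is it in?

-0.15·365301 − 0.65·2969216 = -1984785.550, which is < -1980066
-2.38·365301 + 1.29·2969216 = 2960872.260, which is > 2951201
-1.6·365301 + 1.17·2969216 = 2889501.120, which is > 2878441
This sign pattern matches Gamma.

Gamma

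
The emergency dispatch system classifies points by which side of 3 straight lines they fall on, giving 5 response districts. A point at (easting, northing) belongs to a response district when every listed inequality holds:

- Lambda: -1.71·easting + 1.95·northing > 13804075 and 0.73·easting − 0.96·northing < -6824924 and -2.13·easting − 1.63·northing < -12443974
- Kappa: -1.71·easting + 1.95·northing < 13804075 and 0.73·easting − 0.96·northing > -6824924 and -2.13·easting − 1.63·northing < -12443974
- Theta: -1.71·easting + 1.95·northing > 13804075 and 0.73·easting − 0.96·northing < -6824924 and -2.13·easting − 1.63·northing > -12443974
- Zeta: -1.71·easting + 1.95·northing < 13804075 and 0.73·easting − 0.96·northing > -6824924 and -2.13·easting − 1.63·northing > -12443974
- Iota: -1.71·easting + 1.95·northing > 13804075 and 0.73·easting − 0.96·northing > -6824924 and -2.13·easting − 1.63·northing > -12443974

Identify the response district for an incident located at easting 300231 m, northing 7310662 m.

-1.71·300231 + 1.95·7310662 = 13742395.890, which is < 13804075
0.73·300231 − 0.96·7310662 = -6799066.890, which is > -6824924
-2.13·300231 − 1.63·7310662 = -12555871.090, which is < -12443974
This sign pattern matches Kappa.

Kappa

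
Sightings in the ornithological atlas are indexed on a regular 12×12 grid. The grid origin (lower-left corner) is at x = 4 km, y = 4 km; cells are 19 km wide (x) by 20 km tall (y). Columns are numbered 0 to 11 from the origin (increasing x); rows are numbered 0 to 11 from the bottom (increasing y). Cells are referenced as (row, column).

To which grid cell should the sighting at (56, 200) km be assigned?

(9, 2)

Column index: ⌊(56 − 4) / 19⌋ = ⌊2.737⌋ = 2
Row offset from origin: ⌊(200 − 4) / 20⌋ = ⌊9.800⌋ = 9 → row 9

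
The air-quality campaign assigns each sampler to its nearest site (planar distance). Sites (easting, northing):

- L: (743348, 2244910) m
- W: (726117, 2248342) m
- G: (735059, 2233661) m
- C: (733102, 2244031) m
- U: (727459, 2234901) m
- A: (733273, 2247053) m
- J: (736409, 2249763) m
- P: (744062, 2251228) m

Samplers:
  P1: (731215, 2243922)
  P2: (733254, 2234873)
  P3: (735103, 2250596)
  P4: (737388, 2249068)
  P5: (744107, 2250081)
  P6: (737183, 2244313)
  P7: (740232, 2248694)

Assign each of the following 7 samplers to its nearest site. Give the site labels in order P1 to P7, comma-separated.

P1 → C (d²=3572650.00)
P2 → G (d²=4726969.00)
P3 → J (d²=2399525.00)
P4 → J (d²=1441466.00)
P5 → P (d²=1317634.00)
P6 → C (d²=16734085.00)
P7 → J (d²=15758090.00)

C, G, J, J, P, C, J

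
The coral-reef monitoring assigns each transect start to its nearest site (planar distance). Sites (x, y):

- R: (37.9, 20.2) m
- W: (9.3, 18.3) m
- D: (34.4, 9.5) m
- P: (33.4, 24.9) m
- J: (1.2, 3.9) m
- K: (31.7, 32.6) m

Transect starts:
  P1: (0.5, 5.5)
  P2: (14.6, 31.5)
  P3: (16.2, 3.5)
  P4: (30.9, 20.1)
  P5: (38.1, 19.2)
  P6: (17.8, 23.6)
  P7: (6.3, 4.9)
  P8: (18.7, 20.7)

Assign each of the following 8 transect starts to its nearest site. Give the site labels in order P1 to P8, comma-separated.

P1 → J (d²=3.05)
P2 → W (d²=202.33)
P3 → J (d²=225.16)
P4 → P (d²=29.29)
P5 → R (d²=1.04)
P6 → W (d²=100.34)
P7 → J (d²=27.01)
P8 → W (d²=94.12)

J, W, J, P, R, W, J, W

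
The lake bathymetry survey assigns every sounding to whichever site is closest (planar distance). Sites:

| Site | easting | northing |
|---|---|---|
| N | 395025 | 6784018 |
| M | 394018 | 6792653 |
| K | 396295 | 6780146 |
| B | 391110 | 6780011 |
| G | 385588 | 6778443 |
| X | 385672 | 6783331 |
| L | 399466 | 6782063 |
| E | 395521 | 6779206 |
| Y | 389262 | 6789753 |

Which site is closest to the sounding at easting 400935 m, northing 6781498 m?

Squared distances to each site:
N: 41278500.000; M: 172278914.000; K: 23357504.000; B: 98741794.000; G: 244863434.000; X: 236319058.000; L: 2477186.000; E: 34564660.000; Y: 204403954.000.
Minimum at L.

L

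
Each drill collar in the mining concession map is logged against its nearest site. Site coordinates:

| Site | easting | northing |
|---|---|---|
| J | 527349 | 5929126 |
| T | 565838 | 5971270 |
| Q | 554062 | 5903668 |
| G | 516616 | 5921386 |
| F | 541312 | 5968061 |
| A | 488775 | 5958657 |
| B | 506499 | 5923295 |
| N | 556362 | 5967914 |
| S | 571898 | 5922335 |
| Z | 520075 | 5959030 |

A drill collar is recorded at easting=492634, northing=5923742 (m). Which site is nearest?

Squared distances to each site:
J: 1234118681.000; T: 7617736400.000; Q: 4176364660.000; G: 580687060.000; F: 4333721445.000; A: 1233949106.000; B: 192438034.000; N: 6012423568.000; S: 6284761345.000; Z: 1998251425.000.
Minimum at B.

B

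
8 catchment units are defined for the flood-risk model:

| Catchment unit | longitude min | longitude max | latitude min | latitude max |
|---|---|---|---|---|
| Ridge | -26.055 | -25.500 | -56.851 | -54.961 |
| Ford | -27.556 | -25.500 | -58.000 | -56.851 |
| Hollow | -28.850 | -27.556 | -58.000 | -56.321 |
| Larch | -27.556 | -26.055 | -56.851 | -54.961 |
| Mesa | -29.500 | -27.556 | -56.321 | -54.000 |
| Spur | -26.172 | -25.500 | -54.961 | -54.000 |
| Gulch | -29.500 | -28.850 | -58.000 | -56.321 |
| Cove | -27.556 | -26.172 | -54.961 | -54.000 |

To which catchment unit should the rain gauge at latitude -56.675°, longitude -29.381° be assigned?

Gulch

The point has longitude = -29.381 and latitude = -56.675.
Only Gulch satisfies -29.500 ≤ longitude ≤ -28.850 and -58.000 ≤ latitude ≤ -56.321.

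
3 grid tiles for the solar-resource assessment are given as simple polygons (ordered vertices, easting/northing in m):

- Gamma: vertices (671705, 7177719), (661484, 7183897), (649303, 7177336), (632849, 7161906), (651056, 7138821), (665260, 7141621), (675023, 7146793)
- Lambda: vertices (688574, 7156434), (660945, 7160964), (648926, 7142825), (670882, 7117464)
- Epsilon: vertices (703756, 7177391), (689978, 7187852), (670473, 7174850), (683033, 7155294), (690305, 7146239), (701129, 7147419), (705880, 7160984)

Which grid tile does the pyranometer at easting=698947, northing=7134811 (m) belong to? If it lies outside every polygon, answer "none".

none

Cast a ray rightward from (698947, 7134811). For each polygon, the edges (by vertex number in listed order) whose endpoints lie on opposite sides of northing = 7134811, where each meets that height, and whether that is right or left of the point:
Gamma: no edge straddles that height → 0 crossings.
Lambda: 3–4 at easting≈655864.0 (left), 4–1 at easting≈678757.4 (left) → 0 crossings.
Epsilon: no edge straddles that height → 0 crossings.
All counts are even, so the point lies outside every listed polygon.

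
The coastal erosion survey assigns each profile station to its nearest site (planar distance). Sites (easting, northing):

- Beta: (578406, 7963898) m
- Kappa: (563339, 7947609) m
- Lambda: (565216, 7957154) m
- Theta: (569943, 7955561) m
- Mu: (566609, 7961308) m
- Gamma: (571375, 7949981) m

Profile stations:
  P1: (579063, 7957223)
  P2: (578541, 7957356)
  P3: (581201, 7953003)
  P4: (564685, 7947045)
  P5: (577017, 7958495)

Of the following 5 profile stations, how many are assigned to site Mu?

P1 → Beta
P2 → Beta
P3 → Gamma
P4 → Kappa
P5 → Beta
0 of the 5 go to Mu.

0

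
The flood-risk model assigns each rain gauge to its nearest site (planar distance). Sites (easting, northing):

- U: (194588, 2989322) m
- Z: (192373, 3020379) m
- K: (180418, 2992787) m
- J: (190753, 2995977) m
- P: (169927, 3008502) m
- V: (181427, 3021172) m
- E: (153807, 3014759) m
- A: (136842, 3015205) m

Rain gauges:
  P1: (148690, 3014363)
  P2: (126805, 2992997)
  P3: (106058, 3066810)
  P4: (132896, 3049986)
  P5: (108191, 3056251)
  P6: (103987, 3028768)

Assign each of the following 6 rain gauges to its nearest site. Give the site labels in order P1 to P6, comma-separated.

P1 → E (d²=26340505.00)
P2 → A (d²=593936633.00)
P3 → A (d²=3610730681.00)
P4 → A (d²=1225288877.00)
P5 → A (d²=2505653917.00)
P6 → A (d²=1263405994.00)

E, A, A, A, A, A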